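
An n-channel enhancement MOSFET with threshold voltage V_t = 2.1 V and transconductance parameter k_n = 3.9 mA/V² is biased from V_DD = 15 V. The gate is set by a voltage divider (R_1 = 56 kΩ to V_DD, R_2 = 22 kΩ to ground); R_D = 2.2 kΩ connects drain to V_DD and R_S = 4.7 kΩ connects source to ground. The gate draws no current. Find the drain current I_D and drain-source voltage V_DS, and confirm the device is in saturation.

I_D ≈ 0.36 mA, V_DS ≈ 13 V

V_G = V_DD·R_2/(R_1+R_2) = 15×22/78 = 4.23 V.
Assume saturation: I_D = (k_n/2)(V_GS − V_t)² with V_GS = V_G − I_D·R_S = 4.23 − 4.7·I_D.
Substituting gives 43.1·I_D² − 40.1·I_D + 8.85 = 0, with roots I_D = 0.362 or 0.568 mA.
The root I_D = 0.568 mA gives V_GS = 1.56 V ≤ V_t, so take I_D = 0.362 mA.
Then V_GS = 2.53 V and V_DS = V_DD − I_D(R_D+R_S) = 15 − 0.362×6.9 = 12.5 V.
Saturation requires V_DS ≥ V_GS − V_t = 0.431 V; 12.5 ≥ 0.431 ✓.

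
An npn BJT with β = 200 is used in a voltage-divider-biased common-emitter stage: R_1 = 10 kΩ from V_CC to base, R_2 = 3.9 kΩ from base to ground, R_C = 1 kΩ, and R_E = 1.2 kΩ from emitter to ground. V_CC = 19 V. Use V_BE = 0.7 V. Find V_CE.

Thevenize the base divider: V_Th = V_CC·R_2/(R_1+R_2) = 19×3.9/13.9 = 5.33 V, R_Th = R_1‖R_2 = 2.81 kΩ.
Base-emitter loop: V_Th = I_B·R_Th + V_BE + (β+1)I_B·R_E, so I_B = (5.33 − 0.7) / (2.81 + 201×1.2) = 0.019 mA.
I_C = β·I_B = 200×0.019 = 3.8 mA, and I_E = (β+1)I_B = 3.81 mA.
V_CE = V_CC − I_C·R_C − I_E·R_E = 19 − 3.8×1 − 3.81×1.2 = 10.6 V.
V_CE = 10.6 V > 0.2 V confirms active-region operation.

V_CE ≈ 11 V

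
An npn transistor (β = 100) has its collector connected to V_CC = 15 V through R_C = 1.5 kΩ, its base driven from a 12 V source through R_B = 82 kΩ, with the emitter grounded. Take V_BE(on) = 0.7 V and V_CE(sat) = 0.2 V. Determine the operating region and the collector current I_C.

saturation; I_C ≈ 9.9 mA

Assume active: I_B = (12 − 0.7)/82 = 0.138 mA, giving I_C = β·I_B = 13.8 mA.
But then V_CE = 15 − 13.8×1.5 = -5.67 V < V_CE(sat) = 0.2 V — impossible in the active region.
So the transistor is saturated. With V_CE = 0.2 V, I_C = (V_CC − 0.2)/R_C = 14.8/1.5 = 9.87 mA.
Check: β·I_B = 13.8 mA > I_C = 9.87 mA, confirming saturation.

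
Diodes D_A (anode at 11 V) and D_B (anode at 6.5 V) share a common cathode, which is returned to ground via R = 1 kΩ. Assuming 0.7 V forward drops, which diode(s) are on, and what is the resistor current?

Only D_A conducts; I_R ≈ 10 mA

Assume both conduct. Then node N would need to be at both 11−0.7 = 10.3 V and 6.5−0.7 = 5.8 V, which is impossible.
Assume only D_A conducts: V_N = 11 − 0.7 = 10.3 V, so I_R = 10.3/1 = 10.3 mA.
Check D_B: its anode-to-cathode voltage is 6.5 − 10.3 = -3.8 V < 0.7 V, so it is off. The assumption is consistent.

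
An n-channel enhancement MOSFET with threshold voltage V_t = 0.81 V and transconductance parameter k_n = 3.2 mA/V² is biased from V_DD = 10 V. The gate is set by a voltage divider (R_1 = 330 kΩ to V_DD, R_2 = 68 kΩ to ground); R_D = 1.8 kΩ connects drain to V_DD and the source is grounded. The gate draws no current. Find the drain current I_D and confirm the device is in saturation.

I_D ≈ 1.3 mA

V_G = V_DD·R_2/(R_1+R_2) = 10×68/398 = 1.71 V. With the source grounded, V_GS = V_G = 1.71 V.
Assume saturation: I_D = (k_n/2)(V_GS − V_t)² = (3.2/2)×(1.71 − 0.81)² = 1.6×0.899² = 1.29 mA.
V_DS = V_DD − I_D·R_D = 10 − 1.29×1.8 = 7.67 V.
Saturation requires V_DS ≥ V_GS − V_t = 0.899 V; 7.67 ≥ 0.899 ✓.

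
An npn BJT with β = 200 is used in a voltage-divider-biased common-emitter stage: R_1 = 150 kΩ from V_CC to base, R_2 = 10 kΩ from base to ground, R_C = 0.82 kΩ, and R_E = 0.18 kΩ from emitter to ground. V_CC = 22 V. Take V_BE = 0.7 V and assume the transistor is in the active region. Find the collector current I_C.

I_C ≈ 3 mA

Thevenize the base divider: V_Th = V_CC·R_2/(R_1+R_2) = 22×10/160 = 1.38 V, R_Th = R_1‖R_2 = 9.38 kΩ.
Base-emitter loop: V_Th = I_B·R_Th + V_BE + (β+1)I_B·R_E, so I_B = (1.38 − 0.7) / (9.38 + 201×0.18) = 0.0148 mA.
I_C = β·I_B = 200×0.0148 = 2.96 mA, and I_E = (β+1)I_B = 2.98 mA.
V_CE = V_CC − I_C·R_C − I_E·R_E = 22 − 2.96×0.82 − 2.98×0.18 = 19 V.
V_CE = 19 V > 0.2 V confirms active-region operation.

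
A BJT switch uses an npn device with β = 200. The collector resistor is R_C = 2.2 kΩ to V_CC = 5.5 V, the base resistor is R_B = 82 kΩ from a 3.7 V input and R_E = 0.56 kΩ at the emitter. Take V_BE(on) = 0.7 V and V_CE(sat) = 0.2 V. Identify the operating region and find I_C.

Assume active: I_B = (3.7 − 0.7)/(82 + 201×0.56) = 0.0154 mA, I_C = β·I_B = 3.08 mA.
Then V_CE = 5.5 − 3.08×2.2 − 3.1×0.56 = -3.02 V < 0.2 V — the active assumption fails.
Re-solve with V_CE = 0.2 V. KCL at the emitter: V_E/R_E = (V_BB−0.7−V_E)/R_B + (V_CC−0.2−V_E)/R_C, giving V_E = 1.09 V.
I_C = (V_CC − 0.2 − V_E)/R_C = (5.3 − 1.09)/2.2 = 1.92 mA.
Check: I_B = (3 − 1.09)/82 = 0.0233 mA, and β·I_B = 4.67 mA > I_C, confirming saturation.

saturation; I_C ≈ 1.9 mA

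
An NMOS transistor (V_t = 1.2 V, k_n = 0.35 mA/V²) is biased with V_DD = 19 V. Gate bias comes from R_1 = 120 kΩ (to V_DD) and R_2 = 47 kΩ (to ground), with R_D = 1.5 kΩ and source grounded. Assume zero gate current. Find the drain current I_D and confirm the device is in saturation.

V_G = V_DD·R_2/(R_1+R_2) = 19×47/167 = 5.35 V. With the source grounded, V_GS = V_G = 5.35 V.
Assume saturation: I_D = (k_n/2)(V_GS − V_t)² = (0.35/2)×(5.35 − 1.2)² = 0.175×4.15² = 3.01 mA.
V_DS = V_DD − I_D·R_D = 19 − 3.01×1.5 = 14.5 V.
Saturation requires V_DS ≥ V_GS − V_t = 4.15 V; 14.5 ≥ 4.15 ✓.

I_D ≈ 3 mA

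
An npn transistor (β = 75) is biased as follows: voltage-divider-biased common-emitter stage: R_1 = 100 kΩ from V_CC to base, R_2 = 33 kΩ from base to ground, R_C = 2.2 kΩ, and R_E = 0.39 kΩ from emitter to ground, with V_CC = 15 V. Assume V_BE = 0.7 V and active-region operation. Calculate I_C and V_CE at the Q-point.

I_C ≈ 4.2 mA, V_CE ≈ 4.2 V

Thevenize the base divider: V_Th = V_CC·R_2/(R_1+R_2) = 15×33/133 = 3.72 V, R_Th = R_1‖R_2 = 24.8 kΩ.
Base-emitter loop: V_Th = I_B·R_Th + V_BE + (β+1)I_B·R_E, so I_B = (3.72 − 0.7) / (24.8 + 76×0.39) = 0.0555 mA.
I_C = β·I_B = 75×0.0555 = 4.16 mA, and I_E = (β+1)I_B = 4.22 mA.
V_CE = V_CC − I_C·R_C − I_E·R_E = 15 − 4.16×2.2 − 4.22×0.39 = 4.2 V.
V_CE = 4.2 V > 0.2 V confirms active-region operation.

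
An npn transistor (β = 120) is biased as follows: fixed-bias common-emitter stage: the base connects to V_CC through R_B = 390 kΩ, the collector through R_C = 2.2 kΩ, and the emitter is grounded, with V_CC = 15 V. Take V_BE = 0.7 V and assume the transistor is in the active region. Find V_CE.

V_CE ≈ 5.3 V

Base loop: V_CC = I_B·R_B + V_BE, so I_B = (15 − 0.7)/390 kΩ = 0.0367 mA.
In the active region I_C = β·I_B = 120 × 0.0367 = 4.4 mA.
Collector loop: V_CE = V_CC − I_C·R_C = 15 − 4.4×2.2 = 5.32 V.
Since V_CE = 5.32 V > V_CE(sat) ≈ 0.2 V, the transistor is in the active region as assumed.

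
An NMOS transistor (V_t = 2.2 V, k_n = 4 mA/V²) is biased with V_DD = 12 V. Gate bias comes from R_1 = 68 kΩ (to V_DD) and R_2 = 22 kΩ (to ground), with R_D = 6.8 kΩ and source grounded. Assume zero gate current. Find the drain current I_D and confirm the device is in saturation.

I_D ≈ 1.1 mA

V_G = V_DD·R_2/(R_1+R_2) = 12×22/90 = 2.93 V. With the source grounded, V_GS = V_G = 2.93 V.
Assume saturation: I_D = (k_n/2)(V_GS − V_t)² = (4/2)×(2.93 − 2.2)² = 2×0.733² = 1.08 mA.
V_DS = V_DD − I_D·R_D = 12 − 1.08×6.8 = 4.69 V.
Saturation requires V_DS ≥ V_GS − V_t = 0.733 V; 4.69 ≥ 0.733 ✓.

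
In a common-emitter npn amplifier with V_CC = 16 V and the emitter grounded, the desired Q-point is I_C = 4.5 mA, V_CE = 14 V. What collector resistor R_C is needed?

Collector loop: V_CC = I_C·R_C + V_CE.
R_C = (V_CC − V_CE)/I_C = (16 − 14)/4.5 = 0.444 kΩ.

R_C ≈ 0.44 kΩ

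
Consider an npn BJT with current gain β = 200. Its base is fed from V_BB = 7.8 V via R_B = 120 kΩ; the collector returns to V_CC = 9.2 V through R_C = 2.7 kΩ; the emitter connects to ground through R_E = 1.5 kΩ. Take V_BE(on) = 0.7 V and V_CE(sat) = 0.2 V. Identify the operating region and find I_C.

saturation; I_C ≈ 2.1 mA

Assume active: I_B = (7.8 − 0.7)/(120 + 201×1.5) = 0.0168 mA, I_C = β·I_B = 3.37 mA.
Then V_CE = 9.2 − 3.37×2.7 − 3.39×1.5 = -4.97 V < 0.2 V — the active assumption fails.
Re-solve with V_CE = 0.2 V. KCL at the emitter: V_E/R_E = (V_BB−0.7−V_E)/R_B + (V_CC−0.2−V_E)/R_C, giving V_E = 3.25 V.
I_C = (V_CC − 0.2 − V_E)/R_C = (9 − 3.25)/2.7 = 2.13 mA.
Check: I_B = (7.1 − 3.25)/120 = 0.0321 mA, and β·I_B = 6.42 mA > I_C, confirming saturation.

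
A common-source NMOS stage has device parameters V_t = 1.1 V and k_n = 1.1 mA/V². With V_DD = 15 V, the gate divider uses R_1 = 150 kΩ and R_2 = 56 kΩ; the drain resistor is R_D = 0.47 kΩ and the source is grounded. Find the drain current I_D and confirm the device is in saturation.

I_D ≈ 4.9 mA

V_G = V_DD·R_2/(R_1+R_2) = 15×56/206 = 4.08 V. With the source grounded, V_GS = V_G = 4.08 V.
Assume saturation: I_D = (k_n/2)(V_GS − V_t)² = (1.1/2)×(4.08 − 1.1)² = 0.55×2.98² = 4.88 mA.
V_DS = V_DD − I_D·R_D = 15 − 4.88×0.47 = 12.7 V.
Saturation requires V_DS ≥ V_GS − V_t = 2.98 V; 12.7 ≥ 2.98 ✓.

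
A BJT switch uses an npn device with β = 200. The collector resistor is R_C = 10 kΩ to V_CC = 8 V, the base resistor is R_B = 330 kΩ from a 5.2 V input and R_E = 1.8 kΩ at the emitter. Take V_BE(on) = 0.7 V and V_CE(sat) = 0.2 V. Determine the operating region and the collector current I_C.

Assume active: I_B = (5.2 − 0.7)/(330 + 201×1.8) = 0.0065 mA, I_C = β·I_B = 1.3 mA.
Then V_CE = 8 − 1.3×10 − 1.31×1.8 = -7.36 V < 0.2 V — the active assumption fails.
Re-solve with V_CE = 0.2 V. KCL at the emitter: V_E/R_E = (V_BB−0.7−V_E)/R_B + (V_CC−0.2−V_E)/R_C, giving V_E = 1.21 V.
I_C = (V_CC − 0.2 − V_E)/R_C = (7.8 − 1.21)/10 = 0.659 mA.
Check: I_B = (4.5 − 1.21)/330 = 0.00998 mA, and β·I_B = 2 mA > I_C, confirming saturation.

saturation; I_C ≈ 0.66 mA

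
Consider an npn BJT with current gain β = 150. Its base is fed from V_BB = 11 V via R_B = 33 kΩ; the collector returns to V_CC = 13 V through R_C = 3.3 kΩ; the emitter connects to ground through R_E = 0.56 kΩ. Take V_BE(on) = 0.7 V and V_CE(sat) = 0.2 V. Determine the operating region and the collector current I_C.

Assume active: I_B = (11 − 0.7)/(33 + 151×0.56) = 0.0876 mA, I_C = β·I_B = 13.1 mA.
Then V_CE = 13 − 13.1×3.3 − 13.2×0.56 = -37.8 V < 0.2 V — the active assumption fails.
Re-solve with V_CE = 0.2 V. KCL at the emitter: V_E/R_E = (V_BB−0.7−V_E)/R_B + (V_CC−0.2−V_E)/R_C, giving V_E = 1.98 V.
I_C = (V_CC − 0.2 − V_E)/R_C = (12.8 − 1.98)/3.3 = 3.28 mA.
Check: I_B = (10.3 − 1.98)/33 = 0.252 mA, and β·I_B = 37.8 mA > I_C, confirming saturation.

saturation; I_C ≈ 3.3 mA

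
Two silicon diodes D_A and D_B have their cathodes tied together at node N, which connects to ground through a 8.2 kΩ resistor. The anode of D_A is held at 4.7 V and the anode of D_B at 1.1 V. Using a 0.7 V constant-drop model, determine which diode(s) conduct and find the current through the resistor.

Assume both conduct. Then node N would need to be at both 4.7−0.7 = 4 V and 1.1−0.7 = 0.4 V, which is impossible.
Assume only D_A conducts: V_N = 4.7 − 0.7 = 4 V, so I_R = 4/8.2 = 0.488 mA.
Check D_B: its anode-to-cathode voltage is 1.1 − 4 = -2.9 V < 0.7 V, so it is off. The assumption is consistent.

Only D_A conducts; I_R ≈ 0.49 mA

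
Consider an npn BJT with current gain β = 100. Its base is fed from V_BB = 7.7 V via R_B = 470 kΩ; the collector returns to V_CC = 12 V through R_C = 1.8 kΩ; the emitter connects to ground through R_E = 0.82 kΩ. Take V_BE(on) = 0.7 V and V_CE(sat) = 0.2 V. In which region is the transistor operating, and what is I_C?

active; I_C ≈ 1.3 mA

Assume active. Base-emitter loop: I_B = (V_BB − V_BE)/(R_B + (β+1)R_E) = (7.7 − 0.7)/(470 + 101×0.82) = 0.0127 mA.
I_C = β·I_B = 100×0.0127 = 1.27 mA.
V_CE = V_CC − I_C·R_C − I_E·R_E = 12 − 1.27×1.8 − 1.28×0.82 = 8.67 V > V_CE(sat), so the active-region assumption holds.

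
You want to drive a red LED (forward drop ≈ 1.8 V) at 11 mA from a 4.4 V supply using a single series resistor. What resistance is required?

The resistor drops V_S − V_D = 4.4 − 1.8 = 2.6 V at 11 mA.
R = 2.6 V / 11 mA = 0.236 kΩ.

R ≈ 0.24 kΩ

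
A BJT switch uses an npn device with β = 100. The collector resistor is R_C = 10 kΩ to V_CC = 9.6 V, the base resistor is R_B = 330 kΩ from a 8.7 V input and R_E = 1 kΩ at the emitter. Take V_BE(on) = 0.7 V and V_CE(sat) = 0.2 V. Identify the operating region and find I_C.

Assume active: I_B = (8.7 − 0.7)/(330 + 101×1) = 0.0186 mA, I_C = β·I_B = 1.86 mA.
Then V_CE = 9.6 − 1.86×10 − 1.87×1 = -10.8 V < 0.2 V — the active assumption fails.
Re-solve with V_CE = 0.2 V. KCL at the emitter: V_E/R_E = (V_BB−0.7−V_E)/R_B + (V_CC−0.2−V_E)/R_C, giving V_E = 0.874 V.
I_C = (V_CC − 0.2 − V_E)/R_C = (9.4 − 0.874)/10 = 0.853 mA.
Check: I_B = (8 − 0.874)/330 = 0.0216 mA, and β·I_B = 2.16 mA > I_C, confirming saturation.

saturation; I_C ≈ 0.85 mA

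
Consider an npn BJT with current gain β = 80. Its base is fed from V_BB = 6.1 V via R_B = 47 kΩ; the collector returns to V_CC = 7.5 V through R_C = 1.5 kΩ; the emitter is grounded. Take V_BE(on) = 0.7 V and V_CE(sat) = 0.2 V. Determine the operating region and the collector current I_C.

Assume active: I_B = (6.1 − 0.7)/47 = 0.115 mA, giving I_C = β·I_B = 9.19 mA.
But then V_CE = 7.5 − 9.19×1.5 = -6.29 V < V_CE(sat) = 0.2 V — impossible in the active region.
So the transistor is saturated. With V_CE = 0.2 V, I_C = (V_CC − 0.2)/R_C = 7.3/1.5 = 4.87 mA.
Check: β·I_B = 9.19 mA > I_C = 4.87 mA, confirming saturation.

saturation; I_C ≈ 4.9 mA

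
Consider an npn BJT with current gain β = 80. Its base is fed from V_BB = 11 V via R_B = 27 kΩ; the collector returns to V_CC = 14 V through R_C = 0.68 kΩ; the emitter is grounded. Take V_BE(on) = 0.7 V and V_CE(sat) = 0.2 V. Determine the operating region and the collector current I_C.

saturation; I_C ≈ 20 mA

Assume active: I_B = (11 − 0.7)/27 = 0.381 mA, giving I_C = β·I_B = 30.5 mA.
But then V_CE = 14 − 30.5×0.68 = -6.75 V < V_CE(sat) = 0.2 V — impossible in the active region.
So the transistor is saturated. With V_CE = 0.2 V, I_C = (V_CC − 0.2)/R_C = 13.8/0.68 = 20.3 mA.
Check: β·I_B = 30.5 mA > I_C = 20.3 mA, confirming saturation.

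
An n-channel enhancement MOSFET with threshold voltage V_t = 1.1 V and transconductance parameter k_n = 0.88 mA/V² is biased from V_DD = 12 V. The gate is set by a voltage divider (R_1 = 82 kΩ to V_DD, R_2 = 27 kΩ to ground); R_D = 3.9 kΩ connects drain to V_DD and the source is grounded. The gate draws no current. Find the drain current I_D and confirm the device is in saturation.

V_G = V_DD·R_2/(R_1+R_2) = 12×27/109 = 2.97 V. With the source grounded, V_GS = V_G = 2.97 V.
Assume saturation: I_D = (k_n/2)(V_GS − V_t)² = (0.88/2)×(2.97 − 1.1)² = 0.44×1.87² = 1.54 mA.
V_DS = V_DD − I_D·R_D = 12 − 1.54×3.9 = 5.98 V.
Saturation requires V_DS ≥ V_GS − V_t = 1.87 V; 5.98 ≥ 1.87 ✓.

I_D ≈ 1.5 mA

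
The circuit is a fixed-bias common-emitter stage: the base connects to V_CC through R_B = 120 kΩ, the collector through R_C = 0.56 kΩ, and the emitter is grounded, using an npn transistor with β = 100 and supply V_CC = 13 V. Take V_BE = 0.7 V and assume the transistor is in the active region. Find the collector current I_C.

Base loop: V_CC = I_B·R_B + V_BE, so I_B = (13 − 0.7)/120 kΩ = 0.103 mA.
In the active region I_C = β·I_B = 100 × 0.103 = 10.2 mA.
Collector loop: V_CE = V_CC − I_C·R_C = 13 − 10.2×0.56 = 7.26 V.
Since V_CE = 7.26 V > V_CE(sat) ≈ 0.2 V, the transistor is in the active region as assumed.

I_C ≈ 10 mA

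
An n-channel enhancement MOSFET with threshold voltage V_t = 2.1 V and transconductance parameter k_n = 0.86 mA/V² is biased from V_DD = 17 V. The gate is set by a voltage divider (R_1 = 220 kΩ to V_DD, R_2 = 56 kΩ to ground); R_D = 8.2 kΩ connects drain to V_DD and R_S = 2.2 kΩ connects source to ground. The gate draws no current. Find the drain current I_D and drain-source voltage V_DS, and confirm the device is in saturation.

I_D ≈ 0.26 mA, V_DS ≈ 14 V

V_G = V_DD·R_2/(R_1+R_2) = 17×56/276 = 3.45 V.
Assume saturation: I_D = (k_n/2)(V_GS − V_t)² with V_GS = V_G − I_D·R_S = 3.45 − 2.2·I_D.
Substituting gives 2.08·I_D² − 3.55·I_D + 0.783 = 0, with roots I_D = 0.26 or 1.45 mA.
The root I_D = 1.45 mA gives V_GS = 0.265 V ≤ V_t, so take I_D = 0.26 mA.
Then V_GS = 2.88 V and V_DS = V_DD − I_D(R_D+R_S) = 17 − 0.26×10.4 = 14.3 V.
Saturation requires V_DS ≥ V_GS − V_t = 0.777 V; 14.3 ≥ 0.777 ✓.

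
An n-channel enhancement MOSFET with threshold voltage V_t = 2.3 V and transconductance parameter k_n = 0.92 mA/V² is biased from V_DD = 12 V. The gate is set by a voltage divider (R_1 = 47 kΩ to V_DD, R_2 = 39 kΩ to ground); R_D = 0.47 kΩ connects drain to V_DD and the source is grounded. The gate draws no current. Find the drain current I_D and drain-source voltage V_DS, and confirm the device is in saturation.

V_G = V_DD·R_2/(R_1+R_2) = 12×39/86 = 5.44 V. With the source grounded, V_GS = V_G = 5.44 V.
Assume saturation: I_D = (k_n/2)(V_GS − V_t)² = (0.92/2)×(5.44 − 2.3)² = 0.46×3.14² = 4.54 mA.
V_DS = V_DD − I_D·R_D = 12 − 4.54×0.47 = 9.87 V.
Saturation requires V_DS ≥ V_GS − V_t = 3.14 V; 9.87 ≥ 3.14 ✓.

I_D ≈ 4.5 mA, V_DS ≈ 9.9 V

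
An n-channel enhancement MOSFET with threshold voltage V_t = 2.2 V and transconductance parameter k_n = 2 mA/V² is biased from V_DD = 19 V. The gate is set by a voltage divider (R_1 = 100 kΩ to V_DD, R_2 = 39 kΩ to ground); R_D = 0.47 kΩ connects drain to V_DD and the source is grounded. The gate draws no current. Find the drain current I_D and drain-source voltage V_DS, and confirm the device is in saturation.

V_G = V_DD·R_2/(R_1+R_2) = 19×39/139 = 5.33 V. With the source grounded, V_GS = V_G = 5.33 V.
Assume saturation: I_D = (k_n/2)(V_GS − V_t)² = (2/2)×(5.33 − 2.2)² = 1×3.13² = 9.8 mA.
V_DS = V_DD − I_D·R_D = 19 − 9.8×0.47 = 14.4 V.
Saturation requires V_DS ≥ V_GS − V_t = 3.13 V; 14.4 ≥ 3.13 ✓.

I_D ≈ 9.8 mA, V_DS ≈ 14 V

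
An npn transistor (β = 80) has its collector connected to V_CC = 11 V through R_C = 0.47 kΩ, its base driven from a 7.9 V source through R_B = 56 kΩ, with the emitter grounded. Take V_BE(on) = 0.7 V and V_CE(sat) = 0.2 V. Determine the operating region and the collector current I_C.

Assume active. Base-emitter loop: I_B = (V_BB − V_BE)/R_B = (7.9 − 0.7)/56 = 0.129 mA.
I_C = β·I_B = 80×0.129 = 10.3 mA.
V_CE = V_CC − I_C·R_C = 11 − 10.3×0.47 = 6.17 V > V_CE(sat), so the active-region assumption holds.

active; I_C ≈ 10 mA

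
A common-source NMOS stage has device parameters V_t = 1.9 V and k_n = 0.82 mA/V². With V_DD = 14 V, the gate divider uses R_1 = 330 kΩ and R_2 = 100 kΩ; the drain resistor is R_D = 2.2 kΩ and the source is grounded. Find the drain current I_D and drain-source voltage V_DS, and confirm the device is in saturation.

I_D ≈ 0.75 mA, V_DS ≈ 12 V

V_G = V_DD·R_2/(R_1+R_2) = 14×100/430 = 3.26 V. With the source grounded, V_GS = V_G = 3.26 V.
Assume saturation: I_D = (k_n/2)(V_GS − V_t)² = (0.82/2)×(3.26 − 1.9)² = 0.41×1.36² = 0.754 mA.
V_DS = V_DD − I_D·R_D = 14 − 0.754×2.2 = 12.3 V.
Saturation requires V_DS ≥ V_GS − V_t = 1.36 V; 12.3 ≥ 1.36 ✓.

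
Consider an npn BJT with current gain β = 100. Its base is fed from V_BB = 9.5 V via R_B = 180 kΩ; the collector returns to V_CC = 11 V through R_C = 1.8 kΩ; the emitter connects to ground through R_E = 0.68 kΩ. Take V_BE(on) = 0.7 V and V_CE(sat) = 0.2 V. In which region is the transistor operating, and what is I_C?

Assume active. Base-emitter loop: I_B = (V_BB − V_BE)/(R_B + (β+1)R_E) = (9.5 − 0.7)/(180 + 101×0.68) = 0.0354 mA.
I_C = β·I_B = 100×0.0354 = 3.54 mA.
V_CE = V_CC − I_C·R_C − I_E·R_E = 11 − 3.54×1.8 − 3.57×0.68 = 2.2 V > V_CE(sat), so the active-region assumption holds.

active; I_C ≈ 3.5 mA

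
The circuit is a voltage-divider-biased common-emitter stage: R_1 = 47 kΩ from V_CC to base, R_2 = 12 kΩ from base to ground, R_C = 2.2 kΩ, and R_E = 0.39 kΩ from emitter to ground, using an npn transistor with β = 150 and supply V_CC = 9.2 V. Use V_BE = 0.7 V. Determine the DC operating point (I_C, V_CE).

I_C ≈ 2.6 mA, V_CE ≈ 2.5 V

Thevenize the base divider: V_Th = V_CC·R_2/(R_1+R_2) = 9.2×12/59 = 1.87 V, R_Th = R_1‖R_2 = 9.56 kΩ.
Base-emitter loop: V_Th = I_B·R_Th + V_BE + (β+1)I_B·R_E, so I_B = (1.87 − 0.7) / (9.56 + 151×0.39) = 0.0171 mA.
I_C = β·I_B = 150×0.0171 = 2.57 mA, and I_E = (β+1)I_B = 2.58 mA.
V_CE = V_CC − I_C·R_C − I_E·R_E = 9.2 − 2.57×2.2 − 2.58×0.39 = 2.55 V.
V_CE = 2.55 V > 0.2 V confirms active-region operation.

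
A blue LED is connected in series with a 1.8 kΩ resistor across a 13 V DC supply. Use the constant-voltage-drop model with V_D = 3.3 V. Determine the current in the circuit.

KVL around the loop: 13 = V_D + I·R = 3.3 + I × 1.8 kΩ.
So I = (13 − 3.3) / 1.8 kΩ = 9.7 / 1.8 = 5.39 mA.

I ≈ 5.4 mA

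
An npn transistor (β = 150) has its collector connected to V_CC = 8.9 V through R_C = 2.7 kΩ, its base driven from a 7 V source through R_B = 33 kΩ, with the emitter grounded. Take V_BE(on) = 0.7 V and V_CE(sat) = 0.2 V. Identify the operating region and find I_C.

saturation; I_C ≈ 3.2 mA

Assume active: I_B = (7 − 0.7)/33 = 0.191 mA, giving I_C = β·I_B = 28.6 mA.
But then V_CE = 8.9 − 28.6×2.7 = -68.4 V < V_CE(sat) = 0.2 V — impossible in the active region.
So the transistor is saturated. With V_CE = 0.2 V, I_C = (V_CC − 0.2)/R_C = 8.7/2.7 = 3.22 mA.
Check: β·I_B = 28.6 mA > I_C = 3.22 mA, confirming saturation.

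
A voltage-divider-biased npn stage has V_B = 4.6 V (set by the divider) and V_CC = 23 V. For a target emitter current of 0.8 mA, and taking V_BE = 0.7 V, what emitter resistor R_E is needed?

R_E ≈ 4.9 kΩ

V_E = V_B − V_BE = 4.6 − 0.7 = 3.9 V.
R_E = V_E / I_E = 3.9 / 0.8 = 4.87 kΩ.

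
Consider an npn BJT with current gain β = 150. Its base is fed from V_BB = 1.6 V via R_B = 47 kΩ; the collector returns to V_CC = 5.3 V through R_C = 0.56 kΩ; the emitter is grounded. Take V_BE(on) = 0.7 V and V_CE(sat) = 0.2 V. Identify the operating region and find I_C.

active; I_C ≈ 2.9 mA

Assume active. Base-emitter loop: I_B = (V_BB − V_BE)/R_B = (1.6 − 0.7)/47 = 0.0191 mA.
I_C = β·I_B = 150×0.0191 = 2.87 mA.
V_CE = V_CC − I_C·R_C = 5.3 − 2.87×0.56 = 3.69 V > V_CE(sat), so the active-region assumption holds.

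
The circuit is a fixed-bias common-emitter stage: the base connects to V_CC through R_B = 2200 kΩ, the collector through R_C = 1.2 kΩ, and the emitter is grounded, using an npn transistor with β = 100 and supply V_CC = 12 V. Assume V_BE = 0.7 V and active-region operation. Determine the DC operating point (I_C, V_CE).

Base loop: V_CC = I_B·R_B + V_BE, so I_B = (12 − 0.7)/2200 kΩ = 0.00514 mA.
In the active region I_C = β·I_B = 100 × 0.00514 = 0.514 mA.
Collector loop: V_CE = V_CC − I_C·R_C = 12 − 0.514×1.2 = 11.4 V.
Since V_CE = 11.4 V > V_CE(sat) ≈ 0.2 V, the transistor is in the active region as assumed.

I_C ≈ 0.51 mA, V_CE ≈ 11 V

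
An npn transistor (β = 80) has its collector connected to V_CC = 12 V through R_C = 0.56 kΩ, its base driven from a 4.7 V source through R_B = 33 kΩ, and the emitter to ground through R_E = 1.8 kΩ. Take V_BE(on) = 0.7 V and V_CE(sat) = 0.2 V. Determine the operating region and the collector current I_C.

active; I_C ≈ 1.8 mA

Assume active. Base-emitter loop: I_B = (V_BB − V_BE)/(R_B + (β+1)R_E) = (4.7 − 0.7)/(33 + 81×1.8) = 0.0224 mA.
I_C = β·I_B = 80×0.0224 = 1.79 mA.
V_CE = V_CC − I_C·R_C − I_E·R_E = 12 − 1.79×0.56 − 1.81×1.8 = 7.74 V > V_CE(sat), so the active-region assumption holds.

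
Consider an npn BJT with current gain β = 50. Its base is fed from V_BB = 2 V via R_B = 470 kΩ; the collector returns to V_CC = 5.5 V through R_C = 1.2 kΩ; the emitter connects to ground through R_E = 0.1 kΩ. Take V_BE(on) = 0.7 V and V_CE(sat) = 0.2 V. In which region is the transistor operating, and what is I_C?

Assume active. Base-emitter loop: I_B = (V_BB − V_BE)/(R_B + (β+1)R_E) = (2 − 0.7)/(470 + 51×0.1) = 0.00274 mA.
I_C = β·I_B = 50×0.00274 = 0.137 mA.
V_CE = V_CC − I_C·R_C − I_E·R_E = 5.5 − 0.137×1.2 − 0.14×0.1 = 5.32 V > V_CE(sat), so the active-region assumption holds.

active; I_C ≈ 0.14 mA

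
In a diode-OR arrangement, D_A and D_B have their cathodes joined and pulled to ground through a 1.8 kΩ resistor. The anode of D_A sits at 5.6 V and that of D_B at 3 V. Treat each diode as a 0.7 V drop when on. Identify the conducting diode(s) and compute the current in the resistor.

Assume both conduct. Then node N would need to be at both 5.6−0.7 = 4.9 V and 3−0.7 = 2.3 V, which is impossible.
Assume only D_A conducts: V_N = 5.6 − 0.7 = 4.9 V, so I_R = 4.9/1.8 = 2.72 mA.
Check D_B: its anode-to-cathode voltage is 3 − 4.9 = -1.9 V < 0.7 V, so it is off. The assumption is consistent.

Only D_A conducts; I_R ≈ 2.7 mA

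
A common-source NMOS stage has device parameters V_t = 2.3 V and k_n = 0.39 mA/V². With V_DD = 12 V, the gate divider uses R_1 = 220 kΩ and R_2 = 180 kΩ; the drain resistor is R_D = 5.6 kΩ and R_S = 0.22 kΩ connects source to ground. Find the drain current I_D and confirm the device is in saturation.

I_D ≈ 1.5 mA

V_G = V_DD·R_2/(R_1+R_2) = 12×180/400 = 5.4 V.
Assume saturation: I_D = (k_n/2)(V_GS − V_t)² with V_GS = V_G − I_D·R_S = 5.4 − 0.22·I_D.
Substituting gives 0.00944·I_D² − 1.27·I_D + 1.87 = 0, with roots I_D = 1.5 or 133 mA.
The root I_D = 133 mA gives V_GS = -23.8 V ≤ V_t, so take I_D = 1.5 mA.
Then V_GS = 5.07 V and V_DS = V_DD − I_D(R_D+R_S) = 12 − 1.5×5.82 = 3.29 V.
Saturation requires V_DS ≥ V_GS − V_t = 2.77 V; 3.29 ≥ 2.77 ✓.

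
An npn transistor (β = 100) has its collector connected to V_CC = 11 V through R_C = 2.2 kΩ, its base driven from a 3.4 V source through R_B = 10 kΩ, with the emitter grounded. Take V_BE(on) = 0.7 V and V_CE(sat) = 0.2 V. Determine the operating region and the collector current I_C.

saturation; I_C ≈ 4.9 mA

Assume active: I_B = (3.4 − 0.7)/10 = 0.27 mA, giving I_C = β·I_B = 27 mA.
But then V_CE = 11 − 27×2.2 = -48.4 V < V_CE(sat) = 0.2 V — impossible in the active region.
So the transistor is saturated. With V_CE = 0.2 V, I_C = (V_CC − 0.2)/R_C = 10.8/2.2 = 4.91 mA.
Check: β·I_B = 27 mA > I_C = 4.91 mA, confirming saturation.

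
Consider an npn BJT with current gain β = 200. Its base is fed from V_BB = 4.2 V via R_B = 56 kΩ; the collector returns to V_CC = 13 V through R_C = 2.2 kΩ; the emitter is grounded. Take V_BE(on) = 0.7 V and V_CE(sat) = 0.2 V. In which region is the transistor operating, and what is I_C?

saturation; I_C ≈ 5.8 mA

Assume active: I_B = (4.2 − 0.7)/56 = 0.0625 mA, giving I_C = β·I_B = 12.5 mA.
But then V_CE = 13 − 12.5×2.2 = -14.5 V < V_CE(sat) = 0.2 V — impossible in the active region.
So the transistor is saturated. With V_CE = 0.2 V, I_C = (V_CC − 0.2)/R_C = 12.8/2.2 = 5.82 mA.
Check: β·I_B = 12.5 mA > I_C = 5.82 mA, confirming saturation.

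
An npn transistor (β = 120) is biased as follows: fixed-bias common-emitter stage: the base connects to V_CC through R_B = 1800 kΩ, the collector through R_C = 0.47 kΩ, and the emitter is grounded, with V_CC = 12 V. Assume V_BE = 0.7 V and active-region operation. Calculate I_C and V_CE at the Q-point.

Base loop: V_CC = I_B·R_B + V_BE, so I_B = (12 − 0.7)/1800 kΩ = 0.00628 mA.
In the active region I_C = β·I_B = 120 × 0.00628 = 0.753 mA.
Collector loop: V_CE = V_CC − I_C·R_C = 12 − 0.753×0.47 = 11.6 V.
Since V_CE = 11.6 V > V_CE(sat) ≈ 0.2 V, the transistor is in the active region as assumed.

I_C ≈ 0.75 mA, V_CE ≈ 12 V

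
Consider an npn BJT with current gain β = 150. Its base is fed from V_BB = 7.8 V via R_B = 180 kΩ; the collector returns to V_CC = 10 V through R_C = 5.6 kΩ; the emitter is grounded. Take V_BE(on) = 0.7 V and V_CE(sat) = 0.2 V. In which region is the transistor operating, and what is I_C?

Assume active: I_B = (7.8 − 0.7)/180 = 0.0394 mA, giving I_C = β·I_B = 5.92 mA.
But then V_CE = 10 − 5.92×5.6 = -23.1 V < V_CE(sat) = 0.2 V — impossible in the active region.
So the transistor is saturated. With V_CE = 0.2 V, I_C = (V_CC − 0.2)/R_C = 9.8/5.6 = 1.75 mA.
Check: β·I_B = 5.92 mA > I_C = 1.75 mA, confirming saturation.

saturation; I_C ≈ 1.8 mA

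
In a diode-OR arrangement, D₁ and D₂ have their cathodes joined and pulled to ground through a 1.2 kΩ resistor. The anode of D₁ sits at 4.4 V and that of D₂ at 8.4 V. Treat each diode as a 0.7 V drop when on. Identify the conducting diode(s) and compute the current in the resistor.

Assume both conduct. Then node N would need to be at both 4.4−0.7 = 3.7 V and 8.4−0.7 = 7.7 V, which is impossible.
Assume only D₂ conducts: V_N = 8.4 − 0.7 = 7.7 V, so I_R = 7.7/1.2 = 6.42 mA.
Check D₁: its anode-to-cathode voltage is 4.4 − 7.7 = -3.3 V < 0.7 V, so it is off. The assumption is consistent.

Only D₂ conducts; I_R ≈ 6.4 mA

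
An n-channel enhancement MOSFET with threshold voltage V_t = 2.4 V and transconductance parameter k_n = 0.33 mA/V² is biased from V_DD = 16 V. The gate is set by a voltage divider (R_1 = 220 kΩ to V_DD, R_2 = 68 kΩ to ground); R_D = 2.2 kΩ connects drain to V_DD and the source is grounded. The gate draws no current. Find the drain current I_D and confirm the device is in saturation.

V_G = V_DD·R_2/(R_1+R_2) = 16×68/288 = 3.78 V. With the source grounded, V_GS = V_G = 3.78 V.
Assume saturation: I_D = (k_n/2)(V_GS − V_t)² = (0.33/2)×(3.78 − 2.4)² = 0.165×1.38² = 0.313 mA.
V_DS = V_DD − I_D·R_D = 16 − 0.313×2.2 = 15.3 V.
Saturation requires V_DS ≥ V_GS − V_t = 1.38 V; 15.3 ≥ 1.38 ✓.

I_D ≈ 0.31 mA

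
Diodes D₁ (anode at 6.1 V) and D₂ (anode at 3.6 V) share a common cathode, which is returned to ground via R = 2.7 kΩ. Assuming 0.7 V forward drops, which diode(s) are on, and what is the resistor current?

Only D₁ conducts; I_R ≈ 2 mA

Assume both conduct. Then node N would need to be at both 6.1−0.7 = 5.4 V and 3.6−0.7 = 2.9 V, which is impossible.
Assume only D₁ conducts: V_N = 6.1 − 0.7 = 5.4 V, so I_R = 5.4/2.7 = 2 mA.
Check D₂: its anode-to-cathode voltage is 3.6 − 5.4 = -1.8 V < 0.7 V, so it is off. The assumption is consistent.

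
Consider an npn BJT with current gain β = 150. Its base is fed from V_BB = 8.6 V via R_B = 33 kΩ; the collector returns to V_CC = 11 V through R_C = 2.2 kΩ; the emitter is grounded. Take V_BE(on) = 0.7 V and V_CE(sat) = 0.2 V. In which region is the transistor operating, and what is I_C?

saturation; I_C ≈ 4.9 mA

Assume active: I_B = (8.6 − 0.7)/33 = 0.239 mA, giving I_C = β·I_B = 35.9 mA.
But then V_CE = 11 − 35.9×2.2 = -68 V < V_CE(sat) = 0.2 V — impossible in the active region.
So the transistor is saturated. With V_CE = 0.2 V, I_C = (V_CC − 0.2)/R_C = 10.8/2.2 = 4.91 mA.
Check: β·I_B = 35.9 mA > I_C = 4.91 mA, confirming saturation.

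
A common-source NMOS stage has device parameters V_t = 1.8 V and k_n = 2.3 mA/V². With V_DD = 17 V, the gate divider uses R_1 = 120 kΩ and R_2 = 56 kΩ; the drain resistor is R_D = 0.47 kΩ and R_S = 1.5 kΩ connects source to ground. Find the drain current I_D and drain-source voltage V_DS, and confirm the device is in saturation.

V_G = V_DD·R_2/(R_1+R_2) = 17×56/176 = 5.41 V.
Assume saturation: I_D = (k_n/2)(V_GS − V_t)² with V_GS = V_G − I_D·R_S = 5.41 − 1.5·I_D.
Substituting gives 2.59·I_D² − 13.5·I_D + 15 = 0, with roots I_D = 1.62 or 3.58 mA.
The root I_D = 3.58 mA gives V_GS = 0.0349 V ≤ V_t, so take I_D = 1.62 mA.
Then V_GS = 2.99 V and V_DS = V_DD − I_D(R_D+R_S) = 17 − 1.62×1.97 = 13.8 V.
Saturation requires V_DS ≥ V_GS − V_t = 1.19 V; 13.8 ≥ 1.19 ✓.

I_D ≈ 1.6 mA, V_DS ≈ 14 V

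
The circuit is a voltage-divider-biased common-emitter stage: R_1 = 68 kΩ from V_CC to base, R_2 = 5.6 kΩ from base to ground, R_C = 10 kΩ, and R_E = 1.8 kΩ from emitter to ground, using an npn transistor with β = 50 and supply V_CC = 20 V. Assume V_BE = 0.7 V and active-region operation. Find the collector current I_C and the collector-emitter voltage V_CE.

I_C ≈ 0.42 mA, V_CE ≈ 15 V

Thevenize the base divider: V_Th = V_CC·R_2/(R_1+R_2) = 20×5.6/73.6 = 1.52 V, R_Th = R_1‖R_2 = 5.17 kΩ.
Base-emitter loop: V_Th = I_B·R_Th + V_BE + (β+1)I_B·R_E, so I_B = (1.52 − 0.7) / (5.17 + 51×1.8) = 0.00847 mA.
I_C = β·I_B = 50×0.00847 = 0.424 mA, and I_E = (β+1)I_B = 0.432 mA.
V_CE = V_CC − I_C·R_C − I_E·R_E = 20 − 0.424×10 − 0.432×1.8 = 15 V.
V_CE = 15 V > 0.2 V confirms active-region operation.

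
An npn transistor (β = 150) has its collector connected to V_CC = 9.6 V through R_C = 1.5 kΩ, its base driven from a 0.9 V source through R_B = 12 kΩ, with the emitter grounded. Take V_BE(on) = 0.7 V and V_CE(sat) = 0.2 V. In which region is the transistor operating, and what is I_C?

Assume active. Base-emitter loop: I_B = (V_BB − V_BE)/R_B = (0.9 − 0.7)/12 = 0.0167 mA.
I_C = β·I_B = 150×0.0167 = 2.5 mA.
V_CE = V_CC − I_C·R_C = 9.6 − 2.5×1.5 = 5.85 V > V_CE(sat), so the active-region assumption holds.

active; I_C ≈ 2.5 mA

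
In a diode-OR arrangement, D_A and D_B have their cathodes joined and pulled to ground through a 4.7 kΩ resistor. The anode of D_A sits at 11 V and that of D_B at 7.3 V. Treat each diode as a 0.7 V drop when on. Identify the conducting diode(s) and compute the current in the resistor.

Assume both conduct. Then node N would need to be at both 11−0.7 = 10.3 V and 7.3−0.7 = 6.6 V, which is impossible.
Assume only D_A conducts: V_N = 11 − 0.7 = 10.3 V, so I_R = 10.3/4.7 = 2.19 mA.
Check D_B: its anode-to-cathode voltage is 7.3 − 10.3 = -3 V < 0.7 V, so it is off. The assumption is consistent.

Only D_A conducts; I_R ≈ 2.2 mA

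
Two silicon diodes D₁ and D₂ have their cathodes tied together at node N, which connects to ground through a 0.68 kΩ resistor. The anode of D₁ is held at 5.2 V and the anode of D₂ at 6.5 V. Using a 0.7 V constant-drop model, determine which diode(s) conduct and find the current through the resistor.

Assume both conduct. Then node N would need to be at both 5.2−0.7 = 4.5 V and 6.5−0.7 = 5.8 V, which is impossible.
Assume only D₂ conducts: V_N = 6.5 − 0.7 = 5.8 V, so I_R = 5.8/0.68 = 8.53 mA.
Check D₁: its anode-to-cathode voltage is 5.2 − 5.8 = -0.6 V < 0.7 V, so it is off. The assumption is consistent.

Only D₂ conducts; I_R ≈ 8.5 mA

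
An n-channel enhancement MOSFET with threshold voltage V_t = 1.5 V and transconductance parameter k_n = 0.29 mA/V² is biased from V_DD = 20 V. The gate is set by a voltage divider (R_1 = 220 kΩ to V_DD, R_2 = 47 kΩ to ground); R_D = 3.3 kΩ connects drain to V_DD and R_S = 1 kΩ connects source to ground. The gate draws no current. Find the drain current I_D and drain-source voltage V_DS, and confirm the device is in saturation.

I_D ≈ 0.39 mA, V_DS ≈ 18 V

V_G = V_DD·R_2/(R_1+R_2) = 20×47/267 = 3.52 V.
Assume saturation: I_D = (k_n/2)(V_GS − V_t)² with V_GS = V_G − I_D·R_S = 3.52 − 1·I_D.
Substituting gives 0.145·I_D² − 1.59·I_D + 0.592 = 0, with roots I_D = 0.387 or 10.6 mA.
The root I_D = 10.6 mA gives V_GS = -7.03 V ≤ V_t, so take I_D = 0.387 mA.
Then V_GS = 3.13 V and V_DS = V_DD − I_D(R_D+R_S) = 20 − 0.387×4.3 = 18.3 V.
Saturation requires V_DS ≥ V_GS − V_t = 1.63 V; 18.3 ≥ 1.63 ✓.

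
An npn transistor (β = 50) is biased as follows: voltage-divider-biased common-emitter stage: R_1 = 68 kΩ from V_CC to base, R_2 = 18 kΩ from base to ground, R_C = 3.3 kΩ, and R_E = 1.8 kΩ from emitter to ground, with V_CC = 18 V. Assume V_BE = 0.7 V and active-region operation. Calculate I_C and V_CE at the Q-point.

Thevenize the base divider: V_Th = V_CC·R_2/(R_1+R_2) = 18×18/86 = 3.77 V, R_Th = R_1‖R_2 = 14.2 kΩ.
Base-emitter loop: V_Th = I_B·R_Th + V_BE + (β+1)I_B·R_E, so I_B = (3.77 − 0.7) / (14.2 + 51×1.8) = 0.0289 mA.
I_C = β·I_B = 50×0.0289 = 1.45 mA, and I_E = (β+1)I_B = 1.48 mA.
V_CE = V_CC − I_C·R_C − I_E·R_E = 18 − 1.45×3.3 − 1.48×1.8 = 10.6 V.
V_CE = 10.6 V > 0.2 V confirms active-region operation.

I_C ≈ 1.4 mA, V_CE ≈ 11 V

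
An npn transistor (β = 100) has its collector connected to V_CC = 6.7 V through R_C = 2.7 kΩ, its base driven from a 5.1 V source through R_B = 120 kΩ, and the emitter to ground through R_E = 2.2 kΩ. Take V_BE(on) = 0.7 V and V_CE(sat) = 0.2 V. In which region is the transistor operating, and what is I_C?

active; I_C ≈ 1.3 mA

Assume active. Base-emitter loop: I_B = (V_BB − V_BE)/(R_B + (β+1)R_E) = (5.1 − 0.7)/(120 + 101×2.2) = 0.0129 mA.
I_C = β·I_B = 100×0.0129 = 1.29 mA.
V_CE = V_CC − I_C·R_C − I_E·R_E = 6.7 − 1.29×2.7 − 1.3×2.2 = 0.371 V > V_CE(sat), so the active-region assumption holds.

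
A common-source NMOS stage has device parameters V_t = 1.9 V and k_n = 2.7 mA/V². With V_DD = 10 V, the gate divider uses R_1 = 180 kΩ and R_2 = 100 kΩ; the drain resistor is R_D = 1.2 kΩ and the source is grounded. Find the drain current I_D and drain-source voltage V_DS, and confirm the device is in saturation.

V_G = V_DD·R_2/(R_1+R_2) = 10×100/280 = 3.57 V. With the source grounded, V_GS = V_G = 3.57 V.
Assume saturation: I_D = (k_n/2)(V_GS − V_t)² = (2.7/2)×(3.57 − 1.9)² = 1.35×1.67² = 3.77 mA.
V_DS = V_DD − I_D·R_D = 10 − 3.77×1.2 = 5.47 V.
Saturation requires V_DS ≥ V_GS − V_t = 1.67 V; 5.47 ≥ 1.67 ✓.

I_D ≈ 3.8 mA, V_DS ≈ 5.5 V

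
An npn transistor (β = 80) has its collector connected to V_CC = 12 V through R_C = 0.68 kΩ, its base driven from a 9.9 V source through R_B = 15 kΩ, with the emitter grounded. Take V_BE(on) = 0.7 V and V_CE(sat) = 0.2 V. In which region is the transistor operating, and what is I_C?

saturation; I_C ≈ 17 mA

Assume active: I_B = (9.9 − 0.7)/15 = 0.613 mA, giving I_C = β·I_B = 49.1 mA.
But then V_CE = 12 − 49.1×0.68 = -21.4 V < V_CE(sat) = 0.2 V — impossible in the active region.
So the transistor is saturated. With V_CE = 0.2 V, I_C = (V_CC − 0.2)/R_C = 11.8/0.68 = 17.4 mA.
Check: β·I_B = 49.1 mA > I_C = 17.4 mA, confirming saturation.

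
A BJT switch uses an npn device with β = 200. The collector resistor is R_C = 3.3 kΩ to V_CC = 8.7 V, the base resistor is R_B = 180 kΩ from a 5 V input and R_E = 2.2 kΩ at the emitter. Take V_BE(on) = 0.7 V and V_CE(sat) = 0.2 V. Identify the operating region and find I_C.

Assume active. Base-emitter loop: I_B = (V_BB − V_BE)/(R_B + (β+1)R_E) = (5 − 0.7)/(180 + 201×2.2) = 0.00691 mA.
I_C = β·I_B = 200×0.00691 = 1.38 mA.
V_CE = V_CC − I_C·R_C − I_E·R_E = 8.7 − 1.38×3.3 − 1.39×2.2 = 1.08 V > V_CE(sat), so the active-region assumption holds.

active; I_C ≈ 1.4 mA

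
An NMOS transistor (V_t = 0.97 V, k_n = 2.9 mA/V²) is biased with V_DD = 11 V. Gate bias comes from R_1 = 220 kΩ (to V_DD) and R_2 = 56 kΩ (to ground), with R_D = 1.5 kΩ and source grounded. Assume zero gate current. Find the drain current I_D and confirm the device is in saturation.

I_D ≈ 2.3 mA

V_G = V_DD·R_2/(R_1+R_2) = 11×56/276 = 2.23 V. With the source grounded, V_GS = V_G = 2.23 V.
Assume saturation: I_D = (k_n/2)(V_GS − V_t)² = (2.9/2)×(2.23 − 0.97)² = 1.45×1.26² = 2.31 mA.
V_DS = V_DD − I_D·R_D = 11 − 2.31×1.5 = 7.54 V.
Saturation requires V_DS ≥ V_GS − V_t = 1.26 V; 7.54 ≥ 1.26 ✓.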